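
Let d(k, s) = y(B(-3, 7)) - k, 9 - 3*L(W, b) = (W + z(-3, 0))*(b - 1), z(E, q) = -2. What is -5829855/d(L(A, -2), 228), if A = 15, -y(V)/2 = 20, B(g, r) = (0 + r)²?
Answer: 5829855/56 ≈ 1.0410e+5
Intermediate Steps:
B(g, r) = r²
y(V) = -40 (y(V) = -2*20 = -40)
L(W, b) = 3 - (-1 + b)*(-2 + W)/3 (L(W, b) = 3 - (W - 2)*(b - 1)/3 = 3 - (-2 + W)*(-1 + b)/3 = 3 - (-1 + b)*(-2 + W)/3)
d(k, s) = -40 - k
-5829855/d(L(A, -2), 228) = -5829855/(-40 - (7/3 + (⅓)*15 + (⅔)*(-2) - ⅓*15*(-2))) = -5829855/(-40 - (7/3 + 5 - 4/3 + 10)) = -5829855/(-40 - 1*16) = -5829855/(-40 - 16) = -5829855/(-56) = -5829855*(-1/56) = 5829855/56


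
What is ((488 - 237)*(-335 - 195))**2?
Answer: 17696980900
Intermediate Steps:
((488 - 237)*(-335 - 195))**2 = (251*(-530))**2 = (-133030)**2 = 17696980900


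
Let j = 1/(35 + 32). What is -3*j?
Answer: -3/67 ≈ -0.044776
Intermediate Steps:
j = 1/67 ≈ 0.014925
-3*j = -3*1/67 = -3/67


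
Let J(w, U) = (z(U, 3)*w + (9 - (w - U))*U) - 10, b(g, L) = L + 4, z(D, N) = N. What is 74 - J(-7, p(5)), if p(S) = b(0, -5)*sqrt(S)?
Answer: 100 + 16*sqrt(5) ≈ 135.78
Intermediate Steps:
b(g, L) = 4 + L
p(S) = -sqrt(S) (p(S) = (4 - 5)*sqrt(S) = -sqrt(S))
J(w, U) = -10 + 3*w + U*(9 + U - w) (J(w, U) = (3*w + (9 - (w - U))*U) - 10 = (3*w + (9 + (U - w))*U) - 10 = (3*w + (9 + U - w)*U) - 10 = (3*w + U*(9 + U - w)) - 10 = -10 + 3*w + U*(9 + U - w))
74 - J(-7, p(5)) = 74 - (-10 + (-sqrt(5))**2 + 3*(-7) + 9*(-sqrt(5)) - 1*(-sqrt(5))*(-7)) = 74 - (-10 + 5 - 21 - 9*sqrt(5) - 7*sqrt(5)) = 74 - (-26 - 16*sqrt(5)) = 74 + (26 + 16*sqrt(5)) = 100 + 16*sqrt(5)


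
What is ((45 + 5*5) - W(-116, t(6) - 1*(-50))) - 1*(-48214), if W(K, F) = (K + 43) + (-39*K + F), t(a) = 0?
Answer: 43783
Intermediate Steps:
W(K, F) = 43 + F - 38*K (W(K, F) = (43 + K) + (F - 39*K) = 43 + F - 38*K)
((45 + 5*5) - W(-116, t(6) - 1*(-50))) - 1*(-48214) = ((45 + 5*5) - (43 + (0 - 1*(-50)) - 38*(-116))) - 1*(-48214) = ((45 + 25) - (43 + (0 + 50) + 4408)) + 48214 = (70 - (43 + 50 + 4408)) + 48214 = (70 - 1*4501) + 48214 = (70 - 4501) + 48214 = -4431 + 48214 = 43783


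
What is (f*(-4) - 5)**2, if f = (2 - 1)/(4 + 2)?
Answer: 289/9 ≈ 32.111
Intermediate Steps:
f = 1/6 ≈ 0.16667
(f*(-4) - 5)**2 = ((1/6)*(-4) - 5)**2 = (-2/3 - 5)**2 = (-17/3)**2 = 289/9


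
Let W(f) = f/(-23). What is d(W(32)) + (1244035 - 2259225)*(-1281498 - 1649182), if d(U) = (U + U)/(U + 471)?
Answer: 32135103112389136/10801 ≈ 2.9752e+12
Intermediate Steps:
W(f) = -f/23 (W(f) = f*(-1/23) = -f/23)
d(U) = 2*U/(471 + U) (d(U) = (2*U)/(471 + U) = 2*U/(471 + U))
d(W(32)) + (1244035 - 2259225)*(-1281498 - 1649182) = 2*(-1/23*32)/(471 - 1/23*32) + (1244035 - 2259225)*(-1281498 - 1649182) = 2*(-32/23)/(471 - 32/23) - 1015190*(-2930680) = 2*(-32/23)/(10801/23) + 2975197029200 = 2*(-32/23)*(23/10801) + 2975197029200 = -64/10801 + 2975197029200 = 32135103112389136/10801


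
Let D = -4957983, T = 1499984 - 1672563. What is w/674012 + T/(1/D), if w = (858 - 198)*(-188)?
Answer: 144178538495667951/168503 ≈ 8.5564e+11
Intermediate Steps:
T = -172579
w = -124080 (w = 660*(-188) = -124080)
w/674012 + T/(1/D) = -124080/674012 - 172579/(1/(-4957983)) = -124080*1/674012 - 172579/(-1/4957983) = -31020/168503 - 172579*(-4957983) = -31020/168503 + 855643748157 = 144178538495667951/168503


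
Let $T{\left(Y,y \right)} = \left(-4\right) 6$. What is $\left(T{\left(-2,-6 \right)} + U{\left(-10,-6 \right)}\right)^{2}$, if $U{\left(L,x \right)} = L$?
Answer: $1156$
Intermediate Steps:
$T{\left(Y,y \right)} = -24$
$\left(T{\left(-2,-6 \right)} + U{\left(-10,-6 \right)}\right)^{2} = \left(-24 - 10\right)^{2} = \left(-34\right)^{2} = 1156$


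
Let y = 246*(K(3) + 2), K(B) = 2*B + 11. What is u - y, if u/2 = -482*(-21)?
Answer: 15570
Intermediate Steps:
K(B) = 11 + 2*B
u = 20244 (u = 2*(-482*(-21)) = 2*10122 = 20244)
y = 4674 (y = 246*((11 + 2*3) + 2) = 246*((11 + 6) + 2) = 246*(17 + 2) = 246*19 = 4674)
u - y = 20244 - 1*4674 = 20244 - 4674 = 15570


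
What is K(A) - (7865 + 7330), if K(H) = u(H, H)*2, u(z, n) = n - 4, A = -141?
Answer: -15485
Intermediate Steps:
u(z, n) = -4 + n
K(H) = -8 + 2*H (K(H) = (-4 + H)*2 = -8 + 2*H)
K(A) - (7865 + 7330) = (-8 + 2*(-141)) - (7865 + 7330) = (-8 - 282) - 1*15195 = -290 - 15195 = -15485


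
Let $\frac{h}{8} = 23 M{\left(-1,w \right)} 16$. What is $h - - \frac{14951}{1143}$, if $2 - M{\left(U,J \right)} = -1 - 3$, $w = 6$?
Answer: $\frac{20204903}{1143} \approx 17677.0$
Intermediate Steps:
$M{\left(U,J \right)} = 6$ ($M{\left(U,J \right)} = 2 - \left(-1 - 3\right) = 2 - -4 = 2 + 4 = 6$)
$h = 17664$ ($h = 8 \cdot 23 \cdot 6 \cdot 16 = 8 \cdot 138 \cdot 16 = 8 \cdot 2208 = 17664$)
$h - - \frac{14951}{1143} = 17664 - - \frac{14951}{1143} = 17664 + \frac{14951}{1143} = \frac{20204903}{1143}$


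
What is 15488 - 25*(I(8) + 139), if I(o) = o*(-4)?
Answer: 12813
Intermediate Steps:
I(o) = -4*o
15488 - 25*(I(8) + 139) = 15488 - 25*(-4*8 + 139) = 15488 - 25*(-32 + 139) = 15488 - 25*107 = 15488 - 2675 = 12813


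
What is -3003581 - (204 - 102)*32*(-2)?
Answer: -2997053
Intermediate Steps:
-3003581 - (204 - 102)*32*(-2) = -3003581 - 102*(-64) = -3003581 - 1*(-6528) = -3003581 + 6528 = -2997053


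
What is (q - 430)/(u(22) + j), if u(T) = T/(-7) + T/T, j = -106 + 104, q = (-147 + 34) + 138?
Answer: 2835/29 ≈ 97.759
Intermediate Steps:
q = 25 (q = -113 + 138 = 25)
j = -2
u(T) = 1 - T/7 (u(T) = T*(-⅐) + 1 = -T/7 + 1 = 1 - T/7)
(q - 430)/(u(22) + j) = (25 - 430)/((1 - ⅐*22) - 2) = -405/((1 - 22/7) - 2) = -405/(-15/7 - 2) = -405/(-29/7) = -405*(-7/29) = 2835/29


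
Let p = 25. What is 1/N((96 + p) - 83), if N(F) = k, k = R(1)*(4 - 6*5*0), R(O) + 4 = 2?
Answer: -⅛ ≈ -0.12500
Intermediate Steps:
R(O) = -2 (R(O) = -4 + 2 = -2)
k = -8 (k = -2*(4 - 6*5*0) = -2*(4 - 30*0) = -2*(4 - 1*0) = -2*(4 + 0) = -2*4 = -8)
N(F) = -8
1/N((96 + p) - 83) = 1/(-8) = -⅛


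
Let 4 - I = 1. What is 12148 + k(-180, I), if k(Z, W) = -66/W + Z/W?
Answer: 12066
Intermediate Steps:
I = 3 (I = 4 - 1*1 = 4 - 1 = 3)
12148 + k(-180, I) = 12148 + (-66 - 180)/3 = 12148 + (1/3)*(-246) = 12148 - 82 = 12066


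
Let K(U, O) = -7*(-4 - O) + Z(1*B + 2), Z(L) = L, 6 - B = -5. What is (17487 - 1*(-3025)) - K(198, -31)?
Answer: 20688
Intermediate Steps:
B = 11 (B = 6 - 1*(-5) = 6 + 5 = 11)
K(U, O) = 41 + 7*O (K(U, O) = -7*(-4 - O) + (1*11 + 2) = (28 + 7*O) + (11 + 2) = (28 + 7*O) + 13 = 41 + 7*O)
(17487 - 1*(-3025)) - K(198, -31) = (17487 - 1*(-3025)) - (41 + 7*(-31)) = (17487 + 3025) - (41 - 217) = 20512 - 1*(-176) = 20512 + 176 = 20688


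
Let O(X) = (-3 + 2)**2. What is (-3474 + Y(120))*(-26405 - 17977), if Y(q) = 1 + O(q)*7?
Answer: 153828012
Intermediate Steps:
O(X) = 1 (O(X) = (-1)**2 = 1)
Y(q) = 8 (Y(q) = 1 + 1*7 = 1 + 7 = 8)
(-3474 + Y(120))*(-26405 - 17977) = (-3474 + 8)*(-26405 - 17977) = -3466*(-44382) = 153828012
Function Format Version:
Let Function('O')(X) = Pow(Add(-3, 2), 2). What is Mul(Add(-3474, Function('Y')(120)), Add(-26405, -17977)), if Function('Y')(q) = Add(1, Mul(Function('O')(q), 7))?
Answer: 153828012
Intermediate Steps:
Function('O')(X) = 1 (Function('O')(X) = Pow(-1, 2) = 1)
Function('Y')(q) = 8 (Function('Y')(q) = Add(1, Mul(1, 7)) = Add(1, 7) = 8)
Mul(Add(-3474, Function('Y')(120)), Add(-26405, -17977)) = Mul(Add(-3474, 8), Add(-26405, -17977)) = Mul(-3466, -44382) = 153828012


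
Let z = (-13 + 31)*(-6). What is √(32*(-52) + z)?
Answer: 2*I*√443 ≈ 42.095*I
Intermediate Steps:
z = -108 (z = 18*(-6) = -108)
√(32*(-52) + z) = √(32*(-52) - 108) = √(-1664 - 108) = √(-1772) = 2*I*√443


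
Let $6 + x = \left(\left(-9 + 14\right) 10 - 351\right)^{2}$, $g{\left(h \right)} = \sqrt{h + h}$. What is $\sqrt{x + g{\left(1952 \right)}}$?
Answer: $\sqrt{90595 + 8 \sqrt{61}} \approx 301.09$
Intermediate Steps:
$g{\left(h \right)} = \sqrt{2} \sqrt{h}$ ($g{\left(h \right)} = \sqrt{2 h} = \sqrt{2} \sqrt{h}$)
$x = 90595$ ($x = -6 + \left(\left(-9 + 14\right) 10 - 351\right)^{2} = -6 + \left(5 \cdot 10 - 351\right)^{2} = -6 + \left(50 - 351\right)^{2} = -6 + \left(-301\right)^{2} = -6 + 90601 = 90595$)
$\sqrt{x + g{\left(1952 \right)}} = \sqrt{90595 + \sqrt{2} \sqrt{1952}} = \sqrt{90595 + \sqrt{2} \cdot 4 \sqrt{122}} = \sqrt{90595 + 8 \sqrt{61}}$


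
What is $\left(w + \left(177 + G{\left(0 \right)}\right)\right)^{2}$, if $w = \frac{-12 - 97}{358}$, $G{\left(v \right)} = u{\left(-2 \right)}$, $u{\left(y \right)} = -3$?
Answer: $\frac{3866725489}{128164} \approx 30170.0$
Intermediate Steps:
$G{\left(v \right)} = -3$
$w = - \frac{109}{358}$ ($w = \left(-12 - 97\right) \frac{1}{358} = \left(-109\right) \frac{1}{358} = - \frac{109}{358} \approx -0.30447$)
$\left(w + \left(177 + G{\left(0 \right)}\right)\right)^{2} = \left(- \frac{109}{358} + \left(177 - 3\right)\right)^{2} = \left(- \frac{109}{358} + 174\right)^{2} = \left(\frac{62183}{358}\right)^{2} = \frac{3866725489}{128164}$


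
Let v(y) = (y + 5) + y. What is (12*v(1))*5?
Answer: 420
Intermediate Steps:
v(y) = 5 + 2*y (v(y) = (5 + y) + y = 5 + 2*y)
(12*v(1))*5 = (12*(5 + 2*1))*5 = (12*(5 + 2))*5 = (12*7)*5 = 84*5 = 420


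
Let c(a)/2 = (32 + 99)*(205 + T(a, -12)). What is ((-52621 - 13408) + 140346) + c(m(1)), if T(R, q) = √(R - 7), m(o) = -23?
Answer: 128027 + 262*I*√30 ≈ 1.2803e+5 + 1435.0*I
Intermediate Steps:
T(R, q) = √(-7 + R)
c(a) = 53710 + 262*√(-7 + a) (c(a) = 2*((32 + 99)*(205 + √(-7 + a))) = 2*(131*(205 + √(-7 + a))) = 2*(26855 + 131*√(-7 + a)) = 53710 + 262*√(-7 + a))
((-52621 - 13408) + 140346) + c(m(1)) = ((-52621 - 13408) + 140346) + (53710 + 262*√(-7 - 23)) = (-66029 + 140346) + (53710 + 262*√(-30)) = 74317 + (53710 + 262*(I*√30)) = 74317 + (53710 + 262*I*√30) = 128027 + 262*I*√30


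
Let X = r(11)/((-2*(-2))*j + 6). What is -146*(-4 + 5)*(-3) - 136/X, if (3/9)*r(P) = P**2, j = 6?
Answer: 51638/121 ≈ 426.76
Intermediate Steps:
r(P) = 3*P**2
X = 121/10 (X = (3*11**2)/(-2*(-2)*6 + 6) = (3*121)/(4*6 + 6) = 363/(24 + 6) = 363/30 = 363*(1/30) = 121/10 ≈ 12.100)
-146*(-4 + 5)*(-3) - 136/X = -146*(-4 + 5)*(-3) - 136/121/10 = -146*(-3) - 136*10/121 = -146*(-3) - 1360/121 = 438 - 1360/121 = 51638/121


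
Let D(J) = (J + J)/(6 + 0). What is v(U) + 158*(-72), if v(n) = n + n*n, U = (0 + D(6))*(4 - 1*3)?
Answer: -11370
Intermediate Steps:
D(J) = J/3 (D(J) = (2*J)/6 = (2*J)*(⅙) = J/3)
U = 2 (U = (0 + (⅓)*6)*(4 - 1*3) = (0 + 2)*(4 - 3) = 2*1 = 2)
v(n) = n + n²
v(U) + 158*(-72) = 2*(1 + 2) + 158*(-72) = 2*3 - 11376 = 6 - 11376 = -11370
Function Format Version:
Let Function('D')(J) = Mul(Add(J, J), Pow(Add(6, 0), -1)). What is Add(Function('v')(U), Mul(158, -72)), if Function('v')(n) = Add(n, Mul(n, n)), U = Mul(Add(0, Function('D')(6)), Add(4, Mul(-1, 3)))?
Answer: -11370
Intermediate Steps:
Function('D')(J) = Mul(Rational(1, 3), J) (Function('D')(J) = Mul(Mul(2, J), Pow(6, -1)) = Mul(Mul(2, J), Rational(1, 6)) = Mul(Rational(1, 3), J))
U = 2 (U = Mul(Add(0, Mul(Rational(1, 3), 6)), Add(4, Mul(-1, 3))) = Mul(Add(0, 2), Add(4, -3)) = Mul(2, 1) = 2)
Function('v')(n) = Add(n, Pow(n, 2))
Add(Function('v')(U), Mul(158, -72)) = Add(Mul(2, Add(1, 2)), Mul(158, -72)) = Add(Mul(2, 3), -11376) = Add(6, -11376) = -11370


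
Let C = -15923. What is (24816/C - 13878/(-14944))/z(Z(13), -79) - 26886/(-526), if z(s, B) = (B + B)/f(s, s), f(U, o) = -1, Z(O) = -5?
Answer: 252685995459399/4943955963424 ≈ 51.110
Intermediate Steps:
z(s, B) = -2*B (z(s, B) = (B + B)/(-1) = -2*B)
(24816/C - 13878/(-14944))/z(Z(13), -79) - 26886/(-526) = (24816/(-15923) - 13878/(-14944))/((-2*(-79))) - 26886/(-526) = (24816*(-1/15923) - 13878*(-1/14944))/158 - 26886*(-1/526) = (-24816/15923 + 6939/7472)*(1/158) + 13443/263 = -74935455/118976656*1/158 + 13443/263 = -74935455/18798311648 + 13443/263 = 252685995459399/4943955963424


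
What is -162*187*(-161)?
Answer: 4877334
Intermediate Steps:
-162*187*(-161) = -30294*(-161) = 4877334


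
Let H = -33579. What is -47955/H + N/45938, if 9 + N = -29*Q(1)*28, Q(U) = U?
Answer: 725129477/514184034 ≈ 1.4103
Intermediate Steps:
N = -821 (N = -9 - 29*1*28 = -9 - 29*28 = -9 - 812 = -821)
-47955/H + N/45938 = -47955/(-33579) - 821/45938 = -47955*(-1/33579) - 821*1/45938 = 15985/11193 - 821/45938 = 725129477/514184034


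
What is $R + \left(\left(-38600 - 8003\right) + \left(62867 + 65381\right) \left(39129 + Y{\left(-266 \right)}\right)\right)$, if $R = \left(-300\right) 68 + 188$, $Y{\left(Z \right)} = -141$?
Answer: $5000066209$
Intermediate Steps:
$R = -20212$ ($R = -20400 + 188 = -20212$)
$R + \left(\left(-38600 - 8003\right) + \left(62867 + 65381\right) \left(39129 + Y{\left(-266 \right)}\right)\right) = -20212 + \left(\left(-38600 - 8003\right) + \left(62867 + 65381\right) \left(39129 - 141\right)\right) = -20212 + \left(-46603 + 128248 \cdot 38988\right) = -20212 + \left(-46603 + 5000133024\right) = -20212 + 5000086421 = 5000066209$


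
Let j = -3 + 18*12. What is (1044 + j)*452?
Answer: 568164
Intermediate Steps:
j = 213 (j = -3 + 216 = 213)
(1044 + j)*452 = (1044 + 213)*452 = 1257*452 = 568164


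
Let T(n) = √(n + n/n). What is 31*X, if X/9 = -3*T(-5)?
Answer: -1674*I ≈ -1674.0*I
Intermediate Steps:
T(n) = √(1 + n) (T(n) = √(n + 1) = √(1 + n))
X = -54*I (X = 9*(-3*√(1 - 5)) = 9*(-6*I) = -54*I ≈ -54.0*I)
31*X = 31*(-54*I) = -1674*I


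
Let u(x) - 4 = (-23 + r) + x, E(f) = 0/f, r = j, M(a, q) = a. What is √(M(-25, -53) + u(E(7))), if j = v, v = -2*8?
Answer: 2*I*√15 ≈ 7.746*I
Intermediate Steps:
v = -16
j = -16
r = -16
E(f) = 0
u(x) = -35 + x (u(x) = 4 + ((-23 - 16) + x) = 4 + (-39 + x) = -35 + x)
√(M(-25, -53) + u(E(7))) = √(-25 + (-35 + 0)) = √(-25 - 35) = √(-60) = 2*I*√15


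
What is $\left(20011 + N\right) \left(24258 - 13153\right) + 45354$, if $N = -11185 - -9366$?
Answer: $202067514$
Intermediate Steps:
$N = -1819$ ($N = -11185 + 9366 = -1819$)
$\left(20011 + N\right) \left(24258 - 13153\right) + 45354 = \left(20011 - 1819\right) \left(24258 - 13153\right) + 45354 = 18192 \cdot 11105 + 45354 = 202022160 + 45354 = 202067514$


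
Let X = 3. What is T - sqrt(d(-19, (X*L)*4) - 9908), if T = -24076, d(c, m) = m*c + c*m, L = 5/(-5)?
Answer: -24076 - 2*I*sqrt(2363) ≈ -24076.0 - 97.221*I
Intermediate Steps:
L = -1 (L = 5*(-1/5) = -1)
d(c, m) = 2*c*m (d(c, m) = c*m + c*m = 2*c*m)
T - sqrt(d(-19, (X*L)*4) - 9908) = -24076 - sqrt(2*(-19)*((3*(-1))*4) - 9908) = -24076 - sqrt(2*(-19)*(-3*4) - 9908) = -24076 - sqrt(2*(-19)*(-12) - 9908) = -24076 - sqrt(456 - 9908) = -24076 - sqrt(-9452) = -24076 - 2*I*sqrt(2363)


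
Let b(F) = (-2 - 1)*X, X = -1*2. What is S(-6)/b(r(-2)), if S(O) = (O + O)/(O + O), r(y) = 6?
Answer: ⅙ ≈ 0.16667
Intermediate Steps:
X = -2
S(O) = 1 (S(O) = (2*O)/((2*O)) = (2*O)*(1/(2*O)) = 1)
b(F) = 6 (b(F) = (-2 - 1)*(-2) = -3*(-2) = 6)
S(-6)/b(r(-2)) = 1/6 = 1*(⅙) = ⅙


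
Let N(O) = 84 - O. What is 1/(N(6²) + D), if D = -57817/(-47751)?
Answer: 47751/2349865 ≈ 0.020321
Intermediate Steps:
D = 57817/47751 (D = -57817*(-1/47751) = 57817/47751 ≈ 1.2108)
1/(N(6²) + D) = 1/((84 - 1*6²) + 57817/47751) = 1/((84 - 1*36) + 57817/47751) = 1/((84 - 36) + 57817/47751) = 1/(48 + 57817/47751) = 1/(2349865/47751) = 47751/2349865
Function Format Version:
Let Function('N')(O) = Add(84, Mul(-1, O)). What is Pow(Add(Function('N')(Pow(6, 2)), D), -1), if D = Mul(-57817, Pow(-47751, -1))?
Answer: Rational(47751, 2349865) ≈ 0.020321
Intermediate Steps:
D = Rational(57817, 47751) (D = Mul(-57817, Rational(-1, 47751)) = Rational(57817, 47751) ≈ 1.2108)
Pow(Add(Function('N')(Pow(6, 2)), D), -1) = Pow(Add(Add(84, Mul(-1, Pow(6, 2))), Rational(57817, 47751)), -1) = Pow(Add(Add(84, Mul(-1, 36)), Rational(57817, 47751)), -1) = Pow(Add(Add(84, -36), Rational(57817, 47751)), -1) = Pow(Add(48, Rational(57817, 47751)), -1) = Pow(Rational(2349865, 47751), -1) = Rational(47751, 2349865)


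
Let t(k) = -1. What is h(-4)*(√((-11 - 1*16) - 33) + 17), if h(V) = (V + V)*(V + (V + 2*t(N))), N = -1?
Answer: 1360 + 160*I*√15 ≈ 1360.0 + 619.68*I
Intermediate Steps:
h(V) = 2*V*(-2 + 2*V) (h(V) = (V + V)*(V + (V + 2*(-1))) = (2*V)*(V + (V - 2)) = (2*V)*(V + (-2 + V)) = (2*V)*(-2 + 2*V) = 2*V*(-2 + 2*V))
h(-4)*(√((-11 - 1*16) - 33) + 17) = (4*(-4)*(-1 - 4))*(√((-11 - 1*16) - 33) + 17) = (4*(-4)*(-5))*(√((-11 - 16) - 33) + 17) = 80*(√(-27 - 33) + 17) = 80*(√(-60) + 17) = 80*(2*I*√15 + 17) = 80*(17 + 2*I*√15) = 1360 + 160*I*√15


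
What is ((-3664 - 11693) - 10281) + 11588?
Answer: -14050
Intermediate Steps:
((-3664 - 11693) - 10281) + 11588 = (-15357 - 10281) + 11588 = -25638 + 11588 = -14050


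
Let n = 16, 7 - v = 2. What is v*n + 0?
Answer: 80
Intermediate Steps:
v = 5 (v = 7 - 1*2 = 7 - 2 = 5)
v*n + 0 = 5*16 + 0 = 80 + 0 = 80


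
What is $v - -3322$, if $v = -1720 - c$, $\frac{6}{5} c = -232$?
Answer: $\frac{5386}{3} \approx 1795.3$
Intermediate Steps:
$c = - \frac{580}{3}$ ($c = \frac{5}{6} \left(-232\right) = - \frac{580}{3} \approx -193.33$)
$v = - \frac{4580}{3}$ ($v = -1720 - - \frac{580}{3} = -1720 + \frac{580}{3} = - \frac{4580}{3} \approx -1526.7$)
$v - -3322 = - \frac{4580}{3} - -3322 = - \frac{4580}{3} + 3322 = \frac{5386}{3}$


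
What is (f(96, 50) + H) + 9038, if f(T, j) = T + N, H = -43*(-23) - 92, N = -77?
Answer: 9954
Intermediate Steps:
H = 897 (H = 989 - 92 = 897)
f(T, j) = -77 + T (f(T, j) = T - 77 = -77 + T)
(f(96, 50) + H) + 9038 = ((-77 + 96) + 897) + 9038 = (19 + 897) + 9038 = 916 + 9038 = 9954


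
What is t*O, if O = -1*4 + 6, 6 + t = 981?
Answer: 1950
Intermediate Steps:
t = 975 (t = -6 + 981 = 975)
O = 2 (O = -4 + 6 = 2)
t*O = 975*2 = 1950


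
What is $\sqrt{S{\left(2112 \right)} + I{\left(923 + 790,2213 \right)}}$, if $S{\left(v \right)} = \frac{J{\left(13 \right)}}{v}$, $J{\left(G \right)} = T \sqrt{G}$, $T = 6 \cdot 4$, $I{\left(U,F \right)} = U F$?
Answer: $\frac{\sqrt{7339122384 + 22 \sqrt{13}}}{44} \approx 1947.0$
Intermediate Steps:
$I{\left(U,F \right)} = F U$
$T = 24$
$J{\left(G \right)} = 24 \sqrt{G}$
$S{\left(v \right)} = \frac{24 \sqrt{13}}{v}$
$\sqrt{S{\left(2112 \right)} + I{\left(923 + 790,2213 \right)}} = \sqrt{\frac{24 \sqrt{13}}{2112} + 2213 \left(923 + 790\right)} = \sqrt{24 \sqrt{13} \cdot \frac{1}{2112} + 2213 \cdot 1713} = \sqrt{\frac{\sqrt{13}}{88} + 3790869} = \sqrt{3790869 + \frac{\sqrt{13}}{88}}$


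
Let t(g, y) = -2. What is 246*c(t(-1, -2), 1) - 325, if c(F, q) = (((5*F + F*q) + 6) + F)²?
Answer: 15419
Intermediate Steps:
c(F, q) = (6 + 6*F + F*q)² (c(F, q) = ((6 + 5*F + F*q) + F)² = (6 + 6*F + F*q)²)
246*c(t(-1, -2), 1) - 325 = 246*(6 + 6*(-2) - 2*1)² - 325 = 246*(6 - 12 - 2)² - 325 = 246*(-8)² - 325 = 246*64 - 325 = 15744 - 325 = 15419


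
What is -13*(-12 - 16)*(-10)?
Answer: -3640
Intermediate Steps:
-13*(-12 - 16)*(-10) = -(-364)*(-10) = -13*280 = -3640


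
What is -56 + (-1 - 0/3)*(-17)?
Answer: -39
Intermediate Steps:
-56 + (-1 - 0/3)*(-17) = -56 + (-1 - 6*0)*(-17) = -56 + (-1 + 0)*(-17) = -56 - 1*(-17) = -56 + 17 = -39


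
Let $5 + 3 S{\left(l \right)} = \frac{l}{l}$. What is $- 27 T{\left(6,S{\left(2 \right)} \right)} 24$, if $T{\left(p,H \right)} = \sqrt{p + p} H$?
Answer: $1728 \sqrt{3} \approx 2993.0$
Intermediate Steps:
$S{\left(l \right)} = - \frac{4}{3}$ ($S{\left(l \right)} = - \frac{5}{3} + \frac{l \frac{1}{l}}{3} = - \frac{5}{3} + \frac{1}{3} \cdot 1 = - \frac{5}{3} + \frac{1}{3} = - \frac{4}{3}$)
$T{\left(p,H \right)} = H \sqrt{2} \sqrt{p}$ ($T{\left(p,H \right)} = \sqrt{2 p} H = \sqrt{2} \sqrt{p} H = H \sqrt{2} \sqrt{p}$)
$- 27 T{\left(6,S{\left(2 \right)} \right)} 24 = - 27 \left(- \frac{4 \sqrt{2} \sqrt{6}}{3}\right) 24 = - 27 \left(- \frac{8 \sqrt{3}}{3}\right) 24 = 72 \sqrt{3} \cdot 24 = 1728 \sqrt{3}$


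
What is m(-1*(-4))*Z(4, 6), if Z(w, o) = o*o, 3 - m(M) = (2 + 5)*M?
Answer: -900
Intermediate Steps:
m(M) = 3 - 7*M (m(M) = 3 - (2 + 5)*M = 3 - 7*M)
Z(w, o) = o²
m(-1*(-4))*Z(4, 6) = (3 - (-7)*(-4))*6² = (3 - 7*4)*36 = (3 - 28)*36 = -25*36 = -900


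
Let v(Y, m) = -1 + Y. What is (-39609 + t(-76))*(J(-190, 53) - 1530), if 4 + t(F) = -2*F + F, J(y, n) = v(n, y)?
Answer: 58435686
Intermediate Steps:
J(y, n) = -1 + n
t(F) = -4 - F (t(F) = -4 + (-2*F + F) = -4 - F)
(-39609 + t(-76))*(J(-190, 53) - 1530) = (-39609 + (-4 - 1*(-76)))*((-1 + 53) - 1530) = (-39609 + (-4 + 76))*(52 - 1530) = (-39609 + 72)*(-1478) = -39537*(-1478) = 58435686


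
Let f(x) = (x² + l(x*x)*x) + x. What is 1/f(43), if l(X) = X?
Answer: 1/81399 ≈ 1.2285e-5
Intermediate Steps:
f(x) = x + x² + x³ (f(x) = (x² + (x*x)*x) + x = (x² + x²*x) + x = (x² + x³) + x = x + x² + x³)
1/f(43) = 1/(43*(1 + 43 + 43²)) = 1/(43*(1 + 43 + 1849)) = 1/(43*1893) = 1/81399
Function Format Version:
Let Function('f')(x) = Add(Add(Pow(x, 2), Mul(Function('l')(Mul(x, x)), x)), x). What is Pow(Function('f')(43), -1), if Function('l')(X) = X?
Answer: Rational(1, 81399) ≈ 1.2285e-5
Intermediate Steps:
Function('f')(x) = Add(x, Pow(x, 2), Pow(x, 3)) (Function('f')(x) = Add(Add(Pow(x, 2), Mul(Mul(x, x), x)), x) = Add(Add(Pow(x, 2), Mul(Pow(x, 2), x)), x) = Add(Add(Pow(x, 2), Pow(x, 3)), x) = Add(x, Pow(x, 2), Pow(x, 3)))
Pow(Function('f')(43), -1) = Pow(Mul(43, Add(1, 43, Pow(43, 2))), -1) = Pow(Mul(43, Add(1, 43, 1849)), -1) = Pow(Mul(43, 1893), -1) = Pow(81399, -1) = Rational(1, 81399)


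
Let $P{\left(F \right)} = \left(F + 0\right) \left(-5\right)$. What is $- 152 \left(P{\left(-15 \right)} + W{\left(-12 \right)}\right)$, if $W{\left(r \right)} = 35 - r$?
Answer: $-18544$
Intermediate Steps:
$P{\left(F \right)} = - 5 F$ ($P{\left(F \right)} = F \left(-5\right) = - 5 F$)
$- 152 \left(P{\left(-15 \right)} + W{\left(-12 \right)}\right) = - 152 \left(\left(-5\right) \left(-15\right) + \left(35 - -12\right)\right) = - 152 \left(75 + \left(35 + 12\right)\right) = - 152 \left(75 + 47\right) = \left(-152\right) 122 = -18544$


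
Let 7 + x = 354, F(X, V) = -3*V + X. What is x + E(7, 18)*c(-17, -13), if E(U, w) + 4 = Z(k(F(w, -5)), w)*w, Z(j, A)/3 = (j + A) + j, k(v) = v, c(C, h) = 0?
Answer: 347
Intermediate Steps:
F(X, V) = X - 3*V
x = 347 (x = -7 + 354 = 347)
Z(j, A) = 3*A + 6*j (Z(j, A) = 3*((j + A) + j) = 3*((A + j) + j) = 3*(A + 2*j) = 3*A + 6*j)
E(U, w) = -4 + w*(90 + 9*w) (E(U, w) = -4 + (3*w + 6*(w - 3*(-5)))*w = -4 + (3*w + 6*(w + 15))*w = -4 + (3*w + 6*(15 + w))*w = -4 + (3*w + (90 + 6*w))*w = -4 + (90 + 9*w)*w = -4 + w*(90 + 9*w))
x + E(7, 18)*c(-17, -13) = 347 + (-4 + 9*18*(10 + 18))*0 = 347 + (-4 + 9*18*28)*0 = 347 + (-4 + 4536)*0 = 347 + 4532*0 = 347 + 0 = 347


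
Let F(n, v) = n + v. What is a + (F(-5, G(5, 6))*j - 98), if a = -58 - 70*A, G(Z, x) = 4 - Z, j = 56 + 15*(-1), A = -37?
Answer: 2188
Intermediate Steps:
j = 41 (j = 56 - 15 = 41)
a = 2532 (a = -58 - 70*(-37) = -58 + 2590 = 2532)
a + (F(-5, G(5, 6))*j - 98) = 2532 + ((-5 + (4 - 1*5))*41 - 98) = 2532 + ((-5 + (4 - 5))*41 - 98) = 2532 + ((-5 - 1)*41 - 98) = 2532 + (-6*41 - 98) = 2532 + (-246 - 98) = 2532 - 344 = 2188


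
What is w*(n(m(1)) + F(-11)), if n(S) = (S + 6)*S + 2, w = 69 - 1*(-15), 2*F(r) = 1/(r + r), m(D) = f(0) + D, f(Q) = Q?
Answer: 8295/11 ≈ 754.09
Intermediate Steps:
m(D) = D (m(D) = 0 + D = D)
F(r) = 1/(4*r) (F(r) = 1/(2*(r + r)) = 1/(2*((2*r))) = (1/(2*r))/2 = 1/(4*r))
w = 84 (w = 69 + 15 = 84)
n(S) = 2 + S*(6 + S) (n(S) = (6 + S)*S + 2 = S*(6 + S) + 2 = 2 + S*(6 + S))
w*(n(m(1)) + F(-11)) = 84*((2 + 1² + 6*1) + (¼)/(-11)) = 84*((2 + 1 + 6) + (¼)*(-1/11)) = 84*(9 - 1/44) = 84*(395/44) = 8295/11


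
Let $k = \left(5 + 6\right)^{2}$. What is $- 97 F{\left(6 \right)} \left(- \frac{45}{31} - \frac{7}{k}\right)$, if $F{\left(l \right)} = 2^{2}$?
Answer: $\frac{2196856}{3751} \approx 585.67$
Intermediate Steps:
$k = 121$ ($k = 11^{2} = 121$)
$F{\left(l \right)} = 4$
$- 97 F{\left(6 \right)} \left(- \frac{45}{31} - \frac{7}{k}\right) = \left(-97\right) 4 \left(- \frac{45}{31} - \frac{7}{121}\right) = - 388 \left(\left(-45\right) \frac{1}{31} - \frac{7}{121}\right) = - 388 \left(- \frac{45}{31} - \frac{7}{121}\right) = \left(-388\right) \left(- \frac{5662}{3751}\right) = \frac{2196856}{3751}$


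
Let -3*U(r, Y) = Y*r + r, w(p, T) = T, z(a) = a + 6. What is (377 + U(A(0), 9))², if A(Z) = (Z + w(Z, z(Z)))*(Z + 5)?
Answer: 76729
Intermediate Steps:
z(a) = 6 + a
A(Z) = (5 + Z)*(6 + 2*Z) (A(Z) = (Z + (6 + Z))*(Z + 5) = (6 + 2*Z)*(5 + Z) = (5 + Z)*(6 + 2*Z))
U(r, Y) = -r/3 - Y*r/3 (U(r, Y) = -(Y*r + r)/3 = -(r + Y*r)/3 = -r/3 - Y*r/3)
(377 + U(A(0), 9))² = (377 - (30 + 2*0² + 16*0)*(1 + 9)/3)² = (377 - ⅓*(30 + 2*0 + 0)*10)² = (377 - ⅓*(30 + 0 + 0)*10)² = (377 - ⅓*30*10)² = (377 - 100)² = 277² = 76729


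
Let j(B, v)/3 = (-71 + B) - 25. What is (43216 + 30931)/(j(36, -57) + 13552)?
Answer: 74147/13372 ≈ 5.5449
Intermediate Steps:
j(B, v) = -288 + 3*B (j(B, v) = 3*((-71 + B) - 25) = 3*(-96 + B) = -288 + 3*B)
(43216 + 30931)/(j(36, -57) + 13552) = (43216 + 30931)/((-288 + 3*36) + 13552) = 74147/((-288 + 108) + 13552) = 74147/(-180 + 13552) = 74147/13372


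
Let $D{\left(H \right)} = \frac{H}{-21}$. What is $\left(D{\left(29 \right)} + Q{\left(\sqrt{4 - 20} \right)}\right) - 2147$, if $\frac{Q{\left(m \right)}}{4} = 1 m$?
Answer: $- \frac{45116}{21} + 16 i \approx -2148.4 + 16.0 i$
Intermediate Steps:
$D{\left(H \right)} = - \frac{H}{21}$ ($D{\left(H \right)} = H \left(- \frac{1}{21}\right) = - \frac{H}{21}$)
$Q{\left(m \right)} = 4 m$ ($Q{\left(m \right)} = 4 \cdot 1 m = 4 m$)
$\left(D{\left(29 \right)} + Q{\left(\sqrt{4 - 20} \right)}\right) - 2147 = \left(\left(- \frac{1}{21}\right) 29 + 4 \sqrt{4 - 20}\right) - 2147 = \left(- \frac{29}{21} + 4 \sqrt{-16}\right) - 2147 = \left(- \frac{29}{21} + 4 \cdot 4 i\right) - 2147 = \left(- \frac{29}{21} + 16 i\right) - 2147 = - \frac{45116}{21} + 16 i$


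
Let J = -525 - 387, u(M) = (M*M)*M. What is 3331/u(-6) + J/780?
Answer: -232931/14040 ≈ -16.591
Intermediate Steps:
u(M) = M**3 (u(M) = M**2*M = M**3)
J = -912
3331/u(-6) + J/780 = 3331/((-6)**3) - 912/780 = 3331/(-216) - 912*1/780 = 3331*(-1/216) - 76/65 = -3331/216 - 76/65 = -232931/14040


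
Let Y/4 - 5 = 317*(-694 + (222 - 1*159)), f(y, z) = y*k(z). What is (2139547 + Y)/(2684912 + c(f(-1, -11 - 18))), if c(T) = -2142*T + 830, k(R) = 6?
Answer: 1339459/2698594 ≈ 0.49635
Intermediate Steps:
f(y, z) = 6*y (f(y, z) = y*6 = 6*y)
c(T) = 830 - 2142*T
Y = -800088 (Y = 20 + 4*(317*(-694 + (222 - 1*159))) = 20 + 4*(317*(-694 + (222 - 159))) = 20 + 4*(317*(-694 + 63)) = 20 + 4*(317*(-631)) = 20 + 4*(-200027) = 20 - 800108 = -800088)
(2139547 + Y)/(2684912 + c(f(-1, -11 - 18))) = (2139547 - 800088)/(2684912 + (830 - 12852*(-1))) = 1339459/(2684912 + (830 - 2142*(-6))) = 1339459/(2684912 + (830 + 12852)) = 1339459/(2684912 + 13682) = 1339459/2698594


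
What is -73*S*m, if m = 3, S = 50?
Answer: -10950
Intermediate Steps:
-73*S*m = -3650*3 = -73*150 = -10950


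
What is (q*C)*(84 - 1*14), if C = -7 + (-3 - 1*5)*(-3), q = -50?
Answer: -59500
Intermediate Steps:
C = 17 (C = -7 + (-3 - 5)*(-3) = -7 - 8*(-3) = -7 + 24 = 17)
(q*C)*(84 - 1*14) = (-50*17)*(84 - 1*14) = -850*(84 - 14) = -850*70 = -59500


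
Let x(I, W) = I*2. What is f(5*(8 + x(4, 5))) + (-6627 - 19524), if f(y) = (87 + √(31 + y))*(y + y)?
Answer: -12231 + 160*√111 ≈ -10545.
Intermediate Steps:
x(I, W) = 2*I
f(y) = 2*y*(87 + √(31 + y)) (f(y) = (87 + √(31 + y))*(2*y) = 2*y*(87 + √(31 + y)))
f(5*(8 + x(4, 5))) + (-6627 - 19524) = 2*(5*(8 + 2*4))*(87 + √(31 + 5*(8 + 2*4))) + (-6627 - 19524) = 2*(5*(8 + 8))*(87 + √(31 + 5*(8 + 8))) - 26151 = 2*(5*16)*(87 + √(31 + 5*16)) - 26151 = 2*80*(87 + √(31 + 80)) - 26151 = 2*80*(87 + √111) - 26151 = (13920 + 160*√111) - 26151 = -12231 + 160*√111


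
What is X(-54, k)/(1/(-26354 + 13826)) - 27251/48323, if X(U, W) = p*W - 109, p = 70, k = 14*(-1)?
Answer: 659270275165/48323 ≈ 1.3643e+7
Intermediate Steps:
k = -14
X(U, W) = -109 + 70*W (X(U, W) = 70*W - 109 = -109 + 70*W)
X(-54, k)/(1/(-26354 + 13826)) - 27251/48323 = (-109 + 70*(-14))/(1/(-26354 + 13826)) - 27251/48323 = (-109 - 980)/(1/(-12528)) - 27251*1/48323 = -1089/(-1/12528) - 27251/48323 = -1089*(-12528) - 27251/48323 = 13642992 - 27251/48323 = 659270275165/48323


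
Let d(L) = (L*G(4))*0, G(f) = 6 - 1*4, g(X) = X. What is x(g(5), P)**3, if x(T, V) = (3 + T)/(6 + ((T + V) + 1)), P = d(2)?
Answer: 8/27 ≈ 0.29630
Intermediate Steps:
G(f) = 2 (G(f) = 6 - 4 = 2)
d(L) = 0 (d(L) = (L*2)*0 = (2*L)*0 = 0)
P = 0
x(T, V) = (3 + T)/(7 + T + V) (x(T, V) = (3 + T)/(6 + (1 + T + V)) = (3 + T)/(7 + T + V))
x(g(5), P)**3 = ((3 + 5)/(7 + 5 + 0))**3 = (8/12)**3 = ((1/12)*8)**3 = (2/3)**3 = 8/27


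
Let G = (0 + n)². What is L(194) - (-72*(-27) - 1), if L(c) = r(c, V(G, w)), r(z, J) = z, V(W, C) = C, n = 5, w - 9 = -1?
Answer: -1749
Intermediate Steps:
w = 8 (w = 9 - 1 = 8)
G = 25 (G = (0 + 5)² = 5² = 25)
L(c) = c
L(194) - (-72*(-27) - 1) = 194 - (-72*(-27) - 1) = 194 - (1944 - 1) = 194 - 1*1943 = 194 - 1943 = -1749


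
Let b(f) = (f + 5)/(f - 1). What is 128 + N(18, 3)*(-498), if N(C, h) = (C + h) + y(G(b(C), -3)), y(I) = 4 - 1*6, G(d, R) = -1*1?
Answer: -9334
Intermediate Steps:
b(f) = (5 + f)/(-1 + f)
G(d, R) = -1
y(I) = -2 (y(I) = 4 - 6 = -2)
N(C, h) = -2 + C + h (N(C, h) = (C + h) - 2 = -2 + C + h)
128 + N(18, 3)*(-498) = 128 + (-2 + 18 + 3)*(-498) = 128 + 19*(-498) = 128 - 9462 = -9334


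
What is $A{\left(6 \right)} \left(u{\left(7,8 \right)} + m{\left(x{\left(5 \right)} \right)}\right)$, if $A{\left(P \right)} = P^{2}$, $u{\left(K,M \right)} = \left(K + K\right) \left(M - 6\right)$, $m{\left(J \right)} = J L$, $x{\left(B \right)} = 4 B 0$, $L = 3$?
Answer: $1008$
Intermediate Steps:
$x{\left(B \right)} = 0$
$m{\left(J \right)} = 3 J$ ($m{\left(J \right)} = J 3 = 3 J$)
$u{\left(K,M \right)} = 2 K \left(-6 + M\right)$
$A{\left(6 \right)} \left(u{\left(7,8 \right)} + m{\left(x{\left(5 \right)} \right)}\right) = 6^{2} \left(2 \cdot 7 \left(-6 + 8\right) + 3 \cdot 0\right) = 36 \left(2 \cdot 7 \cdot 2 + 0\right) = 36 \left(28 + 0\right) = 36 \cdot 28 = 1008$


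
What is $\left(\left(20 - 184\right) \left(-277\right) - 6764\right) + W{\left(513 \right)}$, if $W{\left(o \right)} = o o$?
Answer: $301833$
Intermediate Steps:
$W{\left(o \right)} = o^{2}$
$\left(\left(20 - 184\right) \left(-277\right) - 6764\right) + W{\left(513 \right)} = \left(\left(20 - 184\right) \left(-277\right) - 6764\right) + 513^{2} = \left(\left(-164\right) \left(-277\right) - 6764\right) + 263169 = \left(45428 - 6764\right) + 263169 = 38664 + 263169 = 301833$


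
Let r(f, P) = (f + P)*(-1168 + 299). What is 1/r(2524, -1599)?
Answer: -1/803825 ≈ -1.2441e-6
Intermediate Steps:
r(f, P) = -869*P - 869*f (r(f, P) = (P + f)*(-869) = -869*P - 869*f)
1/r(2524, -1599) = 1/(-869*(-1599) - 869*2524) = 1/(1389531 - 2193356) = 1/(-803825) = -1/803825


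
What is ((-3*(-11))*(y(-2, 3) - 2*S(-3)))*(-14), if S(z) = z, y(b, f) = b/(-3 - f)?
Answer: -2926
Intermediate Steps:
((-3*(-11))*(y(-2, 3) - 2*S(-3)))*(-14) = ((-3*(-11))*(-1*(-2)/(3 + 3) - 2*(-3)))*(-14) = (33*(-1*(-2)/6 + 6))*(-14) = (33*(-1*(-2)*1/6 + 6))*(-14) = (33*(1/3 + 6))*(-14) = (33*(19/3))*(-14) = 209*(-14) = -2926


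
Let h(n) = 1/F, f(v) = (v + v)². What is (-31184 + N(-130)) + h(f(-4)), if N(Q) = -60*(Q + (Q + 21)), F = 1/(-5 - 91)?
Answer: -16940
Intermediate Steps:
F = -1/96 (F = 1/(-96) = -1/96 ≈ -0.010417)
f(v) = 4*v² (f(v) = (2*v)² = 4*v²)
h(n) = -96 (h(n) = 1/(-1/96) = -96)
N(Q) = -1260 - 120*Q (N(Q) = -60*(Q + (21 + Q)) = -60*(21 + 2*Q) = -1260 - 120*Q)
(-31184 + N(-130)) + h(f(-4)) = (-31184 + (-1260 - 120*(-130))) - 96 = (-31184 + (-1260 + 15600)) - 96 = (-31184 + 14340) - 96 = -16844 - 96 = -16940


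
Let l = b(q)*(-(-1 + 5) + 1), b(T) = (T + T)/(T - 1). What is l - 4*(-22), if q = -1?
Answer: 85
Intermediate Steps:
b(T) = 2*T/(-1 + T) (b(T) = (2*T)/(-1 + T) = 2*T/(-1 + T))
l = -3 (l = (2*(-1)/(-1 - 1))*(-(-1 + 5) + 1) = (2*(-1)/(-2))*(-1*4 + 1) = (2*(-1)*(-1/2))*(-4 + 1) = 1*(-3) = -3)
l - 4*(-22) = -3 - 4*(-22) = -3 + 88 = 85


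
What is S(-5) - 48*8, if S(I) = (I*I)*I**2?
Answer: 241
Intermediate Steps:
S(I) = I**4 (S(I) = I**2*I**2 = I**4)
S(-5) - 48*8 = (-5)**4 - 48*8 = 625 - 384 = 241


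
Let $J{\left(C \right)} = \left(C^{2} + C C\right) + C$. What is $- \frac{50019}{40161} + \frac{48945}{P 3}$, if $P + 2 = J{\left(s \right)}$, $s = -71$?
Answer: $\frac{51528848}{133990483} \approx 0.38457$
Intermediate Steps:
$J{\left(C \right)} = C + 2 C^{2}$ ($J{\left(C \right)} = \left(C^{2} + C^{2}\right) + C = 2 C^{2} + C = C + 2 C^{2}$)
$P = 10009$ ($P = -2 - 71 \left(1 + 2 \left(-71\right)\right) = -2 - 71 \left(1 - 142\right) = -2 - -10011 = -2 + 10011 = 10009$)
$- \frac{50019}{40161} + \frac{48945}{P 3} = - \frac{50019}{40161} + \frac{48945}{10009 \cdot 3} = \left(-50019\right) \frac{1}{40161} + \frac{48945}{30027} = - \frac{16673}{13387} + 48945 \cdot \frac{1}{30027} = - \frac{16673}{13387} + \frac{16315}{10009} = \frac{51528848}{133990483}$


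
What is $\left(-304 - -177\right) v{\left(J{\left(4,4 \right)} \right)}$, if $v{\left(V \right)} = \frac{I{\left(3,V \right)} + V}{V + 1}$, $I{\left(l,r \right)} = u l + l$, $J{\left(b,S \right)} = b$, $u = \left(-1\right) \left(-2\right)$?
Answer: $- \frac{1651}{5} \approx -330.2$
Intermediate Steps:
$u = 2$
$I{\left(l,r \right)} = 3 l$ ($I{\left(l,r \right)} = 2 l + l = 3 l$)
$v{\left(V \right)} = \frac{9 + V}{1 + V}$ ($v{\left(V \right)} = \frac{3 \cdot 3 + V}{V + 1} = \frac{9 + V}{1 + V}$)
$\left(-304 - -177\right) v{\left(J{\left(4,4 \right)} \right)} = \left(-304 - -177\right) \frac{9 + 4}{1 + 4} = \left(-304 + 177\right) \frac{1}{5} \cdot 13 = - 127 \cdot \frac{1}{5} \cdot 13 = \left(-127\right) \frac{13}{5} = - \frac{1651}{5}$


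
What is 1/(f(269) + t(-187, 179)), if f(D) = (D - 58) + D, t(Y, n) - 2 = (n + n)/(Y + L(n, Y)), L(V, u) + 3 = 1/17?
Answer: 3229/1550292 ≈ 0.0020828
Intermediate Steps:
L(V, u) = -50/17 (L(V, u) = -3 + 1/17 = -50/17)
t(Y, n) = 2 + 2*n/(-50/17 + Y) (t(Y, n) = 2 + (n + n)/(Y - 50/17) = 2 + (2*n)/(-50/17 + Y) = 2 + 2*n/(-50/17 + Y))
f(D) = -58 + 2*D (f(D) = (-58 + D) + D = -58 + 2*D)
1/(f(269) + t(-187, 179)) = 1/((-58 + 2*269) + 2*(-50 + 17*(-187) + 17*179)/(-50 + 17*(-187))) = 1/((-58 + 538) + 2*(-50 - 3179 + 3043)/(-50 - 3179)) = 1/(480 + 2*(-186)/(-3229)) = 1/(480 + 2*(-1/3229)*(-186)) = 1/(480 + 372/3229) = 1/(1550292/3229) = 3229/1550292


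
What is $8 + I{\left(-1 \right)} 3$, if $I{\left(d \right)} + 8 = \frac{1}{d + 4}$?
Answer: $-15$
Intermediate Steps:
$I{\left(d \right)} = -8 + \frac{1}{4 + d}$ ($I{\left(d \right)} = -8 + \frac{1}{d + 4} = -8 + \frac{1}{4 + d}$)
$8 + I{\left(-1 \right)} 3 = 8 + \frac{-31 - -8}{4 - 1} \cdot 3 = 8 + \frac{-31 + 8}{3} \cdot 3 = 8 + \frac{1}{3} \left(-23\right) 3 = 8 - 23 = -15$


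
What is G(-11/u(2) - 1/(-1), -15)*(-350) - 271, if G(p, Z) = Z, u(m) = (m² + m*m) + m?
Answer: 4979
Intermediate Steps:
u(m) = m + 2*m² (u(m) = (m² + m²) + m = 2*m² + m = m + 2*m²)
G(-11/u(2) - 1/(-1), -15)*(-350) - 271 = -15*(-350) - 271 = 5250 - 271 = 4979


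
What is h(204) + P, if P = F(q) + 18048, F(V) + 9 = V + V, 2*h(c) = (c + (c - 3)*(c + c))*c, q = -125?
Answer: 8403413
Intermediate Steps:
h(c) = c*(c + 2*c*(-3 + c))/2 (h(c) = ((c + (c - 3)*(c + c))*c)/2 = ((c + (-3 + c)*(2*c))*c)/2 = ((c + 2*c*(-3 + c))*c)/2 = (c*(c + 2*c*(-3 + c)))/2 = c*(c + 2*c*(-3 + c))/2)
F(V) = -9 + 2*V (F(V) = -9 + (V + V) = -9 + 2*V)
P = 17789 (P = (-9 + 2*(-125)) + 18048 = (-9 - 250) + 18048 = -259 + 18048 = 17789)
h(204) + P = 204²*(-5/2 + 204) + 17789 = 41616*(403/2) + 17789 = 8385624 + 17789 = 8403413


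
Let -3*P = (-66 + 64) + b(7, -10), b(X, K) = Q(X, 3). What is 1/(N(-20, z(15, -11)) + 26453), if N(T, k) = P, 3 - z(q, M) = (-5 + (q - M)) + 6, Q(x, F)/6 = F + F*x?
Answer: 3/79217 ≈ 3.7871e-5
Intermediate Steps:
Q(x, F) = 6*F + 6*F*x (Q(x, F) = 6*(F + F*x) = 6*F + 6*F*x)
b(X, K) = 18 + 18*X (b(X, K) = 6*3*(1 + X) = 18 + 18*X)
z(q, M) = 2 + M - q (z(q, M) = 3 - ((-5 + (q - M)) + 6) = 3 - ((-5 + q - M) + 6) = 3 - (1 + q - M) = 3 + (-1 + M - q) = 2 + M - q)
P = -142/3 (P = -((-66 + 64) + (18 + 18*7))/3 = -(-2 + (18 + 126))/3 = -(-2 + 144)/3 = -⅓*142 = -142/3 ≈ -47.333)
N(T, k) = -142/3
1/(N(-20, z(15, -11)) + 26453) = 1/(-142/3 + 26453) = 1/(79217/3) = 3/79217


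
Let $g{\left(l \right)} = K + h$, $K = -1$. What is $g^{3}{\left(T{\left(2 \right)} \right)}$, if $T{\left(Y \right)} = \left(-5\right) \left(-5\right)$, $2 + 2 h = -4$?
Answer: $-64$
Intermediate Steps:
$h = -3$ ($h = -1 + \frac{1}{2} \left(-4\right) = -1 - 2 = -3$)
$T{\left(Y \right)} = 25$
$g{\left(l \right)} = -4$ ($g{\left(l \right)} = -1 - 3 = -4$)
$g^{3}{\left(T{\left(2 \right)} \right)} = \left(-4\right)^{3} = -64$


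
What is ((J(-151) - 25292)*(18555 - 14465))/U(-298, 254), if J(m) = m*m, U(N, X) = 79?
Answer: -10188190/79 ≈ -1.2896e+5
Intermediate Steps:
J(m) = m²
((J(-151) - 25292)*(18555 - 14465))/U(-298, 254) = (((-151)² - 25292)*(18555 - 14465))/79 = ((22801 - 25292)*4090)*(1/79) = -2491*4090*(1/79) = -10188190*1/79 = -10188190/79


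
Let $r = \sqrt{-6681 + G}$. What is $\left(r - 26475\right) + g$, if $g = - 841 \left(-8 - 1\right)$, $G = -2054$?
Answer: $-18906 + i \sqrt{8735} \approx -18906.0 + 93.461 i$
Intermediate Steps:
$g = 7569$ ($g = \left(-841\right) \left(-9\right) = 7569$)
$r = i \sqrt{8735}$ ($r = \sqrt{-6681 - 2054} = \sqrt{-8735} = i \sqrt{8735} \approx 93.461 i$)
$\left(r - 26475\right) + g = \left(i \sqrt{8735} - 26475\right) + 7569 = \left(-26475 + i \sqrt{8735}\right) + 7569 = -18906 + i \sqrt{8735}$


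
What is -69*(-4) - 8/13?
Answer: 3580/13 ≈ 275.38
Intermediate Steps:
-69*(-4) - 8/13 = 276 - 8*1/13 = 276 - 8/13 = 3580/13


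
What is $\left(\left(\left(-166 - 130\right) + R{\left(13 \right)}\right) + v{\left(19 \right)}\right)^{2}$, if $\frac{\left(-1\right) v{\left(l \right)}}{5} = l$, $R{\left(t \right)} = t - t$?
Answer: $152881$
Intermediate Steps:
$R{\left(t \right)} = 0$
$v{\left(l \right)} = - 5 l$
$\left(\left(\left(-166 - 130\right) + R{\left(13 \right)}\right) + v{\left(19 \right)}\right)^{2} = \left(\left(\left(-166 - 130\right) + 0\right) - 95\right)^{2} = \left(\left(-296 + 0\right) - 95\right)^{2} = \left(-296 - 95\right)^{2} = \left(-391\right)^{2} = 152881$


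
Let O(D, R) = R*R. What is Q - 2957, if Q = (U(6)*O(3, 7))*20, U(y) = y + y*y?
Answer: 38203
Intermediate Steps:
U(y) = y + y**2
O(D, R) = R**2
Q = 41160 (Q = ((6*(1 + 6))*7**2)*20 = ((6*7)*49)*20 = (42*49)*20 = 2058*20 = 41160)
Q - 2957 = 41160 - 2957 = 38203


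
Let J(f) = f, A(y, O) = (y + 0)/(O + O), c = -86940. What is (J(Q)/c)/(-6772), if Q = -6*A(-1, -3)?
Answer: -1/588757680 ≈ -1.6985e-9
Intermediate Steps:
A(y, O) = y/(2*O) (A(y, O) = y/((2*O)) = y*(1/(2*O)) = y/(2*O))
Q = -1 (Q = -3*(-1)/(-3) = -3*(-1)*(-1)/3 = -6*⅙ = -1)
(J(Q)/c)/(-6772) = -1/(-86940)/(-6772) = -1*(-1/86940)*(-1/6772) = (1/86940)*(-1/6772) = -1/588757680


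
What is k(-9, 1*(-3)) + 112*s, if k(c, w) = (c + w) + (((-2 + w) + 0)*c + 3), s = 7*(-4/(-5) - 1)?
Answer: -604/5 ≈ -120.80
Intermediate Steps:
s = -7/5 (s = 7*(-4*(-⅕) - 1) = 7*(⅘ - 1) = 7*(-⅕) = -7/5 ≈ -1.4000)
k(c, w) = 3 + c + w + c*(-2 + w) (k(c, w) = (c + w) + ((-2 + w)*c + 3) = (c + w) + (c*(-2 + w) + 3) = (c + w) + (3 + c*(-2 + w)) = 3 + c + w + c*(-2 + w))
k(-9, 1*(-3)) + 112*s = (3 + 1*(-3) - 1*(-9) - 9*(-3)) + 112*(-7/5) = (3 - 3 + 9 - 9*(-3)) - 784/5 = (3 - 3 + 9 + 27) - 784/5 = 36 - 784/5 = -604/5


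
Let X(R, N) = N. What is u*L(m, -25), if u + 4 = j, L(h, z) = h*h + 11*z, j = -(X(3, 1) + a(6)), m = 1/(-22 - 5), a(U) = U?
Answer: 2205214/729 ≈ 3025.0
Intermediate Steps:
m = -1/27 (m = 1/(-27) = -1/27 ≈ -0.037037)
j = -7 (j = -(1 + 6) = -1*7 = -7)
L(h, z) = h² + 11*z
u = -11 (u = -4 - 7 = -11)
u*L(m, -25) = -11*((-1/27)² + 11*(-25)) = -11*(1/729 - 275) = -11*(-200474/729) = 2205214/729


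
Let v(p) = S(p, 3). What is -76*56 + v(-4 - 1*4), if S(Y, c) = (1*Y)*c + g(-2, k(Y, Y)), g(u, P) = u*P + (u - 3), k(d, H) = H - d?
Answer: -4285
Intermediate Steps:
g(u, P) = -3 + u + P*u (g(u, P) = P*u + (-3 + u) = -3 + u + P*u)
S(Y, c) = -5 + Y*c (S(Y, c) = (1*Y)*c + (-3 - 2 + (Y - Y)*(-2)) = Y*c + (-3 - 2 + 0*(-2)) = Y*c + (-3 - 2 + 0) = Y*c - 5 = -5 + Y*c)
v(p) = -5 + 3*p (v(p) = -5 + p*3 = -5 + 3*p)
-76*56 + v(-4 - 1*4) = -76*56 + (-5 + 3*(-4 - 1*4)) = -4256 + (-5 + 3*(-4 - 4)) = -4256 + (-5 + 3*(-8)) = -4256 + (-5 - 24) = -4256 - 29 = -4285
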